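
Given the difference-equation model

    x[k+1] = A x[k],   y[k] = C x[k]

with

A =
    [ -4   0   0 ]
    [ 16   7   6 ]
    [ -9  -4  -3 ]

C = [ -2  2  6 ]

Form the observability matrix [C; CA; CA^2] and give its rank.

2

CA = [[-14, -10, -6]]
CA^2 = [[-50, -46, -42]]
Observability matrix O = [C; CA; CA^2] = [[-2, 2, 6], [-14, -10, -6], [-50, -46, -42]]
The columns c1, c2, c3 of O are linearly dependent: c1 - 2·c2 + c3 = 0 (check each entry), so rank(O) ≤ 2.
The 2×2 minor from rows 1, 2, columns 1, 2 is (-2)·(-10) - 2·(-14) = 20 - (-28) = 48 ≠ 0, so rank(O) = 2.
rank(O) = 2 < n = 3, so the pair (A, C) is not completely observable.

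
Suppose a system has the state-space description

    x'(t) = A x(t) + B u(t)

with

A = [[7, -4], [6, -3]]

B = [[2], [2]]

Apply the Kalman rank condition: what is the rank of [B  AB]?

AB = [[6], [6]]
Controllability matrix C = [B  AB] = [[2, 6], [2, 6]]
Every column of C is a scalar multiple of column 1 = [2, 2] (multipliers 1, 3), so the columns span a one-dimensional space.
C ≠ 0, hence rank(C) = 1.
rank(C) = 1 < n = 2, so the pair (A, B) is not completely controllable.

1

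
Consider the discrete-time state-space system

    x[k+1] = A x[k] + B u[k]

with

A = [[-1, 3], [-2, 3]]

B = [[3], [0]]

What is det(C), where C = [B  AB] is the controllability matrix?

AB = [[-3], [-6]]
Controllability matrix C = [B  AB] = [[3, -3], [0, -6]]
det(C) = 3·(-6) - (-3)·0 = -18 - 0 = -18
Since det(C) ≠ 0, rank(C) = 2 and the system is completely controllable.

-18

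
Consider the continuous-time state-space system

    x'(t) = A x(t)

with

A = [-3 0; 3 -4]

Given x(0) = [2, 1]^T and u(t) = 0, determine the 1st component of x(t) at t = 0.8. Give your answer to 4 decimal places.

0.1814

det(sI - A) = s^2 - (tr A)s + det A, with tr A = (-3) + (-4) = -7 and det A = (-3)·(-4) - 0·3 = 12 - 0 = 12.
So p(s) = det(sI - A) = s^2 + 7s + 12.
Factor s^2 + 7s + 12: two numbers with sum -7 and product 12 are -3 and -4, so s^2 + 7s + 12 = (s + 3)(s + 4).
Hence p(s) = (s + 3) (s + 4), with roots -4, -3.
The eigenvalues -4, -3 are distinct and real, so A is diagonalisable and x(t) = e^{At} x(0) = V diag(e^{λ_i t}) V^{-1} x(0), where the columns of V are the eigenvectors.
λ = -4: A - (-4)I = [[1, 0], [3, 0]]. Row 1 gives 1·v1 + 0·v2 = 0, so take v_1 = [0, -1]^T.
λ = -3: A - (-3)I = [[0, 0], [3, -1]]. Row 2 gives 3·v1 + (-1)·v2 = 0, so take v_2 = [1, 3]^T.
V = [v_1 v_2] = [[0, 1], [-1, 3]] has det V = 1, so V^{-1} = adj(V)/det V = [[3, -1], [1, 0]].
Modal coordinates z(0) = V^{-1} x(0): 3·2 + (-1)·1 = 5; 1·2 + 0·1 = 2; so z(0) = [5, 2]^T.
x_1(t) = Σ_i (v_i)_1 · z_i(0) · e^{λ_i t} (row 1 of V times the modal terms).
x_1(0.8) = 0·5·e^{-4·0.8} + 1·2·e^{-3·0.8} = 0·0.040762 + 2·0.090718 = 0.1814.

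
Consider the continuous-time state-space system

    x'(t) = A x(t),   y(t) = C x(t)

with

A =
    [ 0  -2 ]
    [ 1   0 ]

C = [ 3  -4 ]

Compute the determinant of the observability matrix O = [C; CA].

CA = [[-4, -6]]
Observability matrix O = [C; CA] = [[3, -4], [-4, -6]]
det(O) = 3·(-6) - (-4)·(-4) = -18 - 16 = -34
Since det(O) ≠ 0, rank(O) = 2 and the system is completely observable.

-34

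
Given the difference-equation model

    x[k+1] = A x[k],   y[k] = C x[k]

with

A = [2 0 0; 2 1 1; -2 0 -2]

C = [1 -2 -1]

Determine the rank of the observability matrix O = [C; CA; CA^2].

3

CA = [[0, -2, 0]]
CA^2 = [[-4, -2, -2]]
Observability matrix O = [C; CA; CA^2] = [[1, -2, -1], [0, -2, 0], [-4, -2, -2]]
det(O) = 1·((-2)·(-2) - 0·(-2)) - (-2)·(0·(-2) - 0·(-4)) + (-1)·(0·(-2) - (-2)·(-4)) = 1·4 - (-2)·0 + (-1)·(-8) = 12 ≠ 0, so rank(O) = 3.
rank(O) = 3 = n, so the pair (A, C) is completely observable.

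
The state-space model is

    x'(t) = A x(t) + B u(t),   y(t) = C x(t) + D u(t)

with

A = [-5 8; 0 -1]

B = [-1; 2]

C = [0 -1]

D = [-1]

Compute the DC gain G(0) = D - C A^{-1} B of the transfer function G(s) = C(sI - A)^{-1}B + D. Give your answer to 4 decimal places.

-3.0000

G(0) = C(-A)^{-1}B + D = -C A^{-1} B + D.
det A = 5, so A^{-1} = (1/5)·adj(A) = [[-1/5, -8/5], [0, -1]]
A^{-1} B = [-3, -2]^T
C A^{-1} B = 2
G(0) = D - C A^{-1} B = -1 - (2) = -3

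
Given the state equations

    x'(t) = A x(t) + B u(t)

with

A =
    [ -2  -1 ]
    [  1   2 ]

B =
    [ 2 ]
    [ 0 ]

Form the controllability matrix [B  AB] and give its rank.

AB = [[-4], [2]]
Controllability matrix C = [B  AB] = [[2, -4], [0, 2]]
det(C) = 2·2 - (-4)·0 = 4 - 0 = 4 ≠ 0, so rank(C) = 2.
rank(C) = 2 = n, so the pair (A, B) is completely controllable.

2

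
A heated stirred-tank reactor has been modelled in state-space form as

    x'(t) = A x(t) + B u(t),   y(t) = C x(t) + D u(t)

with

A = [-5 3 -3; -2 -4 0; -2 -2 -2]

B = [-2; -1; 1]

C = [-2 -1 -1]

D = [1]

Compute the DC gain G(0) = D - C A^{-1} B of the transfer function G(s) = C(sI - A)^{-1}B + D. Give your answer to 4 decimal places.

G(0) = C(-A)^{-1}B + D = -C A^{-1} B + D.
det A = -40, so A^{-1} = (1/-40)·adj(A) = [[-1/5, -3/10, 3/10], [1/10, -1/10, -3/20], [1/10, 2/5, -13/20]]
A^{-1} B = [1, -1/4, -5/4]^T
C A^{-1} B = -1/2
G(0) = D - C A^{-1} B = 1 - (-1/2) = 3/2 ≈ 1.5000

1.5000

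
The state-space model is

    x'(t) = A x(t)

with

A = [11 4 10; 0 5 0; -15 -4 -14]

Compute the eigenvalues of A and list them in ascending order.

-4, 1, 5

det(sI - A) = s^3 - (tr A)s^2 + (M11 + M22 + M33)s - det A, where Mii is the 2×2 principal minor of A obtained by deleting row i and column i.
tr A = 11 + 5 + (-14) = 2; M11 = 5·(-14) - 0·(-4) = -70 - 0 = -70; M22 = 11·(-14) - 10·(-15) = -154 - (-150) = -4; M33 = 11·5 - 4·0 = 55 - 0 = 55; sum of minors = -19.
det A = 11·(5·(-14) - 0·(-4)) - 4·(0·(-14) - 0·(-15)) + 10·(0·(-4) - 5·(-15)) = 11·(-70) - 4·0 + 10·75 = -20.
So p(s) = det(sI - A) = s^3 - 2s^2 - 19s + 20.
Rational-root test: any integer root divides 20. Testing small divisors, s = 1 works: p(1) = 1 + (-2) + (-19) + 20 = 0, so (s - 1) is a factor.
Dividing, p(s) = (s - 1)(s^2 - s - 20).
Factor s^2 - s - 20: two numbers with sum 1 and product -20 are 5 and -4, so s^2 - s - 20 = (s - 5)(s + 4).
Hence p(s) = (s - 5) (s - 1) (s + 4), with roots -4, 1, 5.
At least one eigenvalue has non-negative real part, so the system is not asymptotically stable.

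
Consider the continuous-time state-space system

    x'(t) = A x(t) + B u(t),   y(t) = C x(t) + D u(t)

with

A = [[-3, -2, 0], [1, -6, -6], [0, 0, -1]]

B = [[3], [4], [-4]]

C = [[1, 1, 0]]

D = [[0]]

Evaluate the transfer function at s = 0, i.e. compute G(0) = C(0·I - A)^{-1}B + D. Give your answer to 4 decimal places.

G(0) = C(-A)^{-1}B + D = -C A^{-1} B + D.
det A = -20, so A^{-1} = (1/-20)·adj(A) = [[-3/10, 1/10, -3/5], [-1/20, -3/20, 9/10], [0, 0, -1]]
A^{-1} B = [19/10, -87/20, 4]^T
C A^{-1} B = -49/20
G(0) = D - C A^{-1} B = 0 - (-49/20) = 49/20 ≈ 2.4500

2.4500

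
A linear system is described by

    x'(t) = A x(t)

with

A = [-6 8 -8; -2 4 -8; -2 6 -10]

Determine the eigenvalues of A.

det(sI - A) = s^3 - (tr A)s^2 + (M11 + M22 + M33)s - det A, where Mii is the 2×2 principal minor of A obtained by deleting row i and column i.
tr A = (-6) + 4 + (-10) = -12; M11 = 4·(-10) - (-8)·6 = -40 - (-48) = 8; M22 = (-6)·(-10) - (-8)·(-2) = 60 - 16 = 44; M33 = (-6)·4 - 8·(-2) = -24 - (-16) = -8; sum of minors = 44.
det A = (-6)·(4·(-10) - (-8)·6) - 8·((-2)·(-10) - (-8)·(-2)) + (-8)·((-2)·6 - 4·(-2)) = (-6)·8 - 8·4 + (-8)·(-4) = -48.
So p(s) = det(sI - A) = s^3 + 12s^2 + 44s + 48.
Rational-root test: any integer root divides 48. Testing small divisors, s = -2 works: p(-2) = -8 + 48 + (-88) + 48 = 0, so (s + 2) is a factor.
Dividing, p(s) = (s + 2)(s^2 + 10s + 24).
Factor s^2 + 10s + 24: two numbers with sum -10 and product 24 are -4 and -6, so s^2 + 10s + 24 = (s + 4)(s + 6).
Hence p(s) = (s + 2) (s + 4) (s + 6), with roots -6, -4, -2.
All eigenvalues have negative real part, so the system is asymptotically stable.

-6, -4, -2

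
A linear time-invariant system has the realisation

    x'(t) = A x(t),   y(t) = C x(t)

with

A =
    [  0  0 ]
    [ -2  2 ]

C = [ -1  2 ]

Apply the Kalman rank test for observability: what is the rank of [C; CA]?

CA = [[-4, 4]]
Observability matrix O = [C; CA] = [[-1, 2], [-4, 4]]
det(O) = (-1)·4 - 2·(-4) = -4 - (-8) = 4 ≠ 0, so rank(O) = 2.
rank(O) = 2 = n, so the pair (A, C) is completely observable.

2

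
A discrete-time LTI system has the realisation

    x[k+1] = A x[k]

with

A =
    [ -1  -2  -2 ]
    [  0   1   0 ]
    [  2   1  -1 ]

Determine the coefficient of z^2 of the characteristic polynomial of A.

Expand det(zI - A) for the 3×3 matrix.
p(z) = z^3 + z^2 + 3z - 5.
(Check: constant term = det(-A) = (-1)^3 det A = -5; coefficient of z^2 = -tr A = 1.)
The coefficient of z^2 is 1.

1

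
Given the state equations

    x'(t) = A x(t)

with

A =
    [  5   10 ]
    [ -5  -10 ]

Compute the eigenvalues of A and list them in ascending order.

-5, 0

det(sI - A) = s^2 - (tr A)s + det A, with tr A = 5 + (-10) = -5 and det A = 5·(-10) - 10·(-5) = -50 - (-50) = 0.
So p(s) = det(sI - A) = s^2 + 5s.
Factor s^2 + 5s: two numbers with sum -5 and product 0 are 0 and -5, so s^2 + 5s = s(s + 5).
Hence p(s) = s (s + 5), with roots -5, 0.
At least one eigenvalue has non-negative real part, so the system is not asymptotically stable.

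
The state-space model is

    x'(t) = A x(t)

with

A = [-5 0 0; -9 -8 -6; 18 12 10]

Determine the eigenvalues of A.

-5, -2, 4

det(sI - A) = s^3 - (tr A)s^2 + (M11 + M22 + M33)s - det A, where Mii is the 2×2 principal minor of A obtained by deleting row i and column i.
tr A = (-5) + (-8) + 10 = -3; M11 = (-8)·10 - (-6)·12 = -80 - (-72) = -8; M22 = (-5)·10 - 0·18 = -50 - 0 = -50; M33 = (-5)·(-8) - 0·(-9) = 40 - 0 = 40; sum of minors = -18.
det A = (-5)·((-8)·10 - (-6)·12) - 0·((-9)·10 - (-6)·18) + 0·((-9)·12 - (-8)·18) = (-5)·(-8) - 0·18 + 0·36 = 40.
So p(s) = det(sI - A) = s^3 + 3s^2 - 18s - 40.
Rational-root test: any integer root divides -40. Testing small divisors, s = -2 works: p(-2) = -8 + 12 + 36 + (-40) = 0, so (s + 2) is a factor.
Dividing, p(s) = (s + 2)(s^2 + s - 20).
Factor s^2 + s - 20: two numbers with sum -1 and product -20 are 4 and -5, so s^2 + s - 20 = (s - 4)(s + 5).
Hence p(s) = (s - 4) (s + 2) (s + 5), with roots -5, -2, 4.
At least one eigenvalue has non-negative real part, so the system is not asymptotically stable.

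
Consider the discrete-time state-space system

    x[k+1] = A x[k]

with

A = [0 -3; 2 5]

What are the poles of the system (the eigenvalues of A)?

2, 3

det(zI - A) = z^2 - (tr A)z + det A, with tr A = 0 + 5 = 5 and det A = 0·5 - (-3)·2 = 0 - (-6) = 6.
So p(z) = det(zI - A) = z^2 - 5z + 6.
Factor z^2 - 5z + 6: two numbers with sum 5 and product 6 are 3 and 2, so z^2 - 5z + 6 = (z - 3)(z - 2).
Hence p(z) = (z - 3) (z - 2), with roots 2, 3.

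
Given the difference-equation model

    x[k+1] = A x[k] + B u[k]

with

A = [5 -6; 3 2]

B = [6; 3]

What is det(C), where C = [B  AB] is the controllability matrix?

108

AB = [[12], [24]]
Controllability matrix C = [B  AB] = [[6, 12], [3, 24]]
det(C) = 6·24 - 12·3 = 144 - 36 = 108
Since det(C) ≠ 0, rank(C) = 2 and the system is completely controllable.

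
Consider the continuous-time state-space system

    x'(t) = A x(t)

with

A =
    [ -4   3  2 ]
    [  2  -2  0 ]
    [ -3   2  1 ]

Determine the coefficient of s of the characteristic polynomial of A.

2

Expand det(sI - A) for the 3×3 matrix.
p(s) = s^3 + 5s^2 + 2s + 2.
(Check: constant term = det(-A) = (-1)^3 det A = 2; coefficient of s^2 = -tr A = 5.)
The coefficient of s is 2.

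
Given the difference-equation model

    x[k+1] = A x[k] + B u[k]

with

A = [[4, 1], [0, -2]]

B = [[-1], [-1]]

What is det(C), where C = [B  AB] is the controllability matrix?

AB = [[-5], [2]]
Controllability matrix C = [B  AB] = [[-1, -5], [-1, 2]]
det(C) = (-1)·2 - (-5)·(-1) = -2 - 5 = -7
Since det(C) ≠ 0, rank(C) = 2 and the system is completely controllable.

-7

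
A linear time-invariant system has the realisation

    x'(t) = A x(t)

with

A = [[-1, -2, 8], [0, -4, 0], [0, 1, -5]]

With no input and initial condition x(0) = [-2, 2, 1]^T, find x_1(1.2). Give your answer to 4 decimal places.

-0.0280

det(sI - A) = s^3 - (tr A)s^2 + (M11 + M22 + M33)s - det A, where Mii is the 2×2 principal minor of A obtained by deleting row i and column i.
tr A = (-1) + (-4) + (-5) = -10; M11 = (-4)·(-5) - 0·1 = 20 - 0 = 20; M22 = (-1)·(-5) - 8·0 = 5 - 0 = 5; M33 = (-1)·(-4) - (-2)·0 = 4 - 0 = 4; sum of minors = 29.
det A = (-1)·((-4)·(-5) - 0·1) - (-2)·(0·(-5) - 0·0) + 8·(0·1 - (-4)·0) = (-1)·20 - (-2)·0 + 8·0 = -20.
So p(s) = det(sI - A) = s^3 + 10s^2 + 29s + 20.
Rational-root test: any integer root divides 20. Testing small divisors, s = -1 works: p(-1) = -1 + 10 + (-29) + 20 = 0, so (s + 1) is a factor.
Dividing, p(s) = (s + 1)(s^2 + 9s + 20).
Factor s^2 + 9s + 20: two numbers with sum -9 and product 20 are -4 and -5, so s^2 + 9s + 20 = (s + 4)(s + 5).
Hence p(s) = (s + 1) (s + 4) (s + 5), with roots -5, -4, -1.
The eigenvalues -5, -4, -1 are distinct and real, so A is diagonalisable and x(t) = e^{At} x(0) = V diag(e^{λ_i t}) V^{-1} x(0), where the columns of V are the eigenvectors.
λ = -5: A - (-5)I = [[4, -2, 8], [0, 1, 0], [0, 1, 0]]. v must be orthogonal to every row; (row 1) × (row 2) = [-8, 0, 4], so take v_1 = [-2, 0, 1]^T.
λ = -4: A - (-4)I = [[3, -2, 8], [0, 0, 0], [0, 1, -1]]. v must be orthogonal to every row; (row 1) × (row 3) = [-6, 3, 3], so take v_2 = [-2, 1, 1]^T.
λ = -1: A - (-1)I = [[0, -2, 8], [0, -3, 0], [0, 1, -4]]. v must be orthogonal to every row; (row 1) × (row 2) = [24, 0, 0], so take v_3 = [1, 0, 0]^T.
V = [v_1 v_2 v_3] = [[-2, -2, 1], [0, 1, 0], [1, 1, 0]] has det V = -1, so V^{-1} = adj(V)/det V = [[0, -1, 1], [0, 1, 0], [1, 0, 2]].
Modal coordinates z(0) = V^{-1} x(0): 0·(-2) + (-1)·2 + 1·1 = -1; 0·(-2) + 1·2 + 0·1 = 2; 1·(-2) + 0·2 + 2·1 = 0; so z(0) = [-1, 2, 0]^T.
x_1(t) = Σ_i (v_i)_1 · z_i(0) · e^{λ_i t} (row 1 of V times the modal terms).
x_1(1.2) = (-2)·(-1)·e^{-5·1.2} + (-2)·2·e^{-4·1.2} + 1·0·e^{-1·1.2} = 2·0.002479 + (-4)·0.008230 + 0·0.301194 = -0.0280.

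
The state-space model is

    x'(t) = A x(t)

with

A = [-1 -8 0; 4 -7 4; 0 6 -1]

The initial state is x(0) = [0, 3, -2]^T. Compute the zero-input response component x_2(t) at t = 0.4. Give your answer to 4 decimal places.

-0.7550

det(sI - A) = s^3 - (tr A)s^2 + (M11 + M22 + M33)s - det A, where Mii is the 2×2 principal minor of A obtained by deleting row i and column i.
tr A = (-1) + (-7) + (-1) = -9; M11 = (-7)·(-1) - 4·6 = 7 - 24 = -17; M22 = (-1)·(-1) - 0·0 = 1 - 0 = 1; M33 = (-1)·(-7) - (-8)·4 = 7 - (-32) = 39; sum of minors = 23.
det A = (-1)·((-7)·(-1) - 4·6) - (-8)·(4·(-1) - 4·0) + 0·(4·6 - (-7)·0) = (-1)·(-17) - (-8)·(-4) + 0·24 = -15.
So p(s) = det(sI - A) = s^3 + 9s^2 + 23s + 15.
Rational-root test: any integer root divides 15. Testing small divisors, s = -1 works: p(-1) = -1 + 9 + (-23) + 15 = 0, so (s + 1) is a factor.
Dividing, p(s) = (s + 1)(s^2 + 8s + 15).
Factor s^2 + 8s + 15: two numbers with sum -8 and product 15 are -3 and -5, so s^2 + 8s + 15 = (s + 3)(s + 5).
Hence p(s) = (s + 1) (s + 3) (s + 5), with roots -5, -3, -1.
The eigenvalues -5, -3, -1 are distinct and real, so A is diagonalisable and x(t) = e^{At} x(0) = V diag(e^{λ_i t}) V^{-1} x(0), where the columns of V are the eigenvectors.
λ = -5: A - (-5)I = [[4, -8, 0], [4, -2, 4], [0, 6, 4]]. v must be orthogonal to every row; (row 1) × (row 2) = [-32, -16, 24], so take v_1 = [-4, -2, 3]^T.
λ = -3: A - (-3)I = [[2, -8, 0], [4, -4, 4], [0, 6, 2]]. v must be orthogonal to every row; (row 1) × (row 2) = [-32, -8, 24], so take v_2 = [4, 1, -3]^T.
λ = -1: A - (-1)I = [[0, -8, 0], [4, -6, 4], [0, 6, 0]]. v must be orthogonal to every row; (row 1) × (row 2) = [-32, 0, 32], so take v_3 = [-1, 0, 1]^T.
V = [v_1 v_2 v_3] = [[-4, 4, -1], [-2, 1, 0], [3, -3, 1]] has det V = 1, so V^{-1} = adj(V)/det V = [[1, -1, 1], [2, -1, 2], [3, 0, 4]].
Modal coordinates z(0) = V^{-1} x(0): 1·0 + (-1)·3 + 1·(-2) = -5; 2·0 + (-1)·3 + 2·(-2) = -7; 3·0 + 0·3 + 4·(-2) = -8; so z(0) = [-5, -7, -8]^T.
x_2(t) = Σ_i (v_i)_2 · z_i(0) · e^{λ_i t} (row 2 of V times the modal terms).
x_2(0.4) = (-2)·(-5)·e^{-5·0.4} + 1·(-7)·e^{-3·0.4} + 0·(-8)·e^{-1·0.4} = 10·0.135335 + (-7)·0.301194 + 0·0.670320 = -0.7550.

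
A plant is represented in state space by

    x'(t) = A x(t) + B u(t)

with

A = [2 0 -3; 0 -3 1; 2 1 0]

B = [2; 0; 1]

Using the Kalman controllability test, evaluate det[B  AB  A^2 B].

AB = [[1], [1], [4]]
A^2B = [[-10], [1], [3]]
Controllability matrix C = [B  AB  A^2B] = [[2, 1, -10], [0, 1, 1], [1, 4, 3]]
Expanding along the first row, det(C) = 2·(1·3 - 1·4) - 1·(0·3 - 1·1) + (-10)·(0·4 - 1·1) = 2·(-1) - 1·(-1) + (-10)·(-1) = 9
Since det(C) ≠ 0, rank(C) = 3 and the system is completely controllable.

9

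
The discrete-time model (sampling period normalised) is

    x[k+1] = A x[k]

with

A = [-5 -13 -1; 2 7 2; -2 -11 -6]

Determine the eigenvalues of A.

det(zI - A) = z^3 - (tr A)z^2 + (M11 + M22 + M33)z - det A, where Mii is the 2×2 principal minor of A obtained by deleting row i and column i.
tr A = (-5) + 7 + (-6) = -4; M11 = 7·(-6) - 2·(-11) = -42 - (-22) = -20; M22 = (-5)·(-6) - (-1)·(-2) = 30 - 2 = 28; M33 = (-5)·7 - (-13)·2 = -35 - (-26) = -9; sum of minors = -1.
det A = (-5)·(7·(-6) - 2·(-11)) - (-13)·(2·(-6) - 2·(-2)) + (-1)·(2·(-11) - 7·(-2)) = (-5)·(-20) - (-13)·(-8) + (-1)·(-8) = 4.
So p(z) = det(zI - A) = z^3 + 4z^2 - z - 4.
Rational-root test: any integer root divides -4. Testing small divisors, z = -1 works: p(-1) = -1 + 4 + 1 + (-4) = 0, so (z + 1) is a factor.
Dividing, p(z) = (z + 1)(z^2 + 3z - 4).
Factor z^2 + 3z - 4: two numbers with sum -3 and product -4 are 1 and -4, so z^2 + 3z - 4 = (z - 1)(z + 4).
Hence p(z) = (z - 1) (z + 1) (z + 4), with roots -4, -1, 1.

-4, -1, 1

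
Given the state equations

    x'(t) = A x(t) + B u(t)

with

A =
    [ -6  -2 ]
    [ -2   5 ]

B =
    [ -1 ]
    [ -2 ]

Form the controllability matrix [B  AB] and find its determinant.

28

AB = [[10], [-8]]
Controllability matrix C = [B  AB] = [[-1, 10], [-2, -8]]
det(C) = (-1)·(-8) - 10·(-2) = 8 - (-20) = 28
Since det(C) ≠ 0, rank(C) = 2 and the system is completely controllable.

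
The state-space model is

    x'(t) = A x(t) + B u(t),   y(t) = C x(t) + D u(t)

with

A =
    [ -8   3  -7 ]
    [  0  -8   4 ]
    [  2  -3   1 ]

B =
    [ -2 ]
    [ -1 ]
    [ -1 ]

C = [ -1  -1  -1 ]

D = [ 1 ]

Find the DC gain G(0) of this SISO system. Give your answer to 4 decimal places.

1.9500

G(0) = C(-A)^{-1}B + D = -C A^{-1} B + D.
det A = -120, so A^{-1} = (1/-120)·adj(A) = [[-1/30, -3/20, 11/30], [-1/15, -1/20, -4/15], [-2/15, 3/20, -8/15]]
A^{-1} B = [-3/20, 9/20, 13/20]^T
C A^{-1} B = -19/20
G(0) = D - C A^{-1} B = 1 - (-19/20) = 39/20 ≈ 1.9500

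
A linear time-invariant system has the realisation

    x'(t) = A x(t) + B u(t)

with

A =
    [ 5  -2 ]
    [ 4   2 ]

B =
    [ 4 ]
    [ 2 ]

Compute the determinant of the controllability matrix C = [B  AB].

48

AB = [[16], [20]]
Controllability matrix C = [B  AB] = [[4, 16], [2, 20]]
det(C) = 4·20 - 16·2 = 80 - 32 = 48
Since det(C) ≠ 0, rank(C) = 2 and the system is completely controllable.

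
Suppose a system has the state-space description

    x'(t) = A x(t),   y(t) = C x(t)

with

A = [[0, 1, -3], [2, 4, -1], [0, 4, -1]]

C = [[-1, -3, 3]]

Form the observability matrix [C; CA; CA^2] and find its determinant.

-290

CA = [[-6, -1, 3]]
CA^2 = [[-2, 2, 16]]
Observability matrix O = [C; CA; CA^2] = [[-1, -3, 3], [-6, -1, 3], [-2, 2, 16]]
Expanding along the first row, det(O) = (-1)·((-1)·16 - 3·2) - (-3)·((-6)·16 - 3·(-2)) + 3·((-6)·2 - (-1)·(-2)) = (-1)·(-22) - (-3)·(-90) + 3·(-14) = -290
Since det(O) ≠ 0, rank(O) = 3 and the system is completely observable.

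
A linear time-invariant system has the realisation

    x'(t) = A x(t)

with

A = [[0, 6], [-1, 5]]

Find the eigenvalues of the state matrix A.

2, 3

det(sI - A) = s^2 - (tr A)s + det A, with tr A = 0 + 5 = 5 and det A = 0·5 - 6·(-1) = 0 - (-6) = 6.
So p(s) = det(sI - A) = s^2 - 5s + 6.
Factor s^2 - 5s + 6: two numbers with sum 5 and product 6 are 3 and 2, so s^2 - 5s + 6 = (s - 3)(s - 2).
Hence p(s) = (s - 3) (s - 2), with roots 2, 3.
At least one eigenvalue has non-negative real part, so the system is not asymptotically stable.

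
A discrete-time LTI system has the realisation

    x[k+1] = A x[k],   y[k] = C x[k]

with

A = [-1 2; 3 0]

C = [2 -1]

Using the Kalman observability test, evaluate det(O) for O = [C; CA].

3

CA = [[-5, 4]]
Observability matrix O = [C; CA] = [[2, -1], [-5, 4]]
det(O) = 2·4 - (-1)·(-5) = 8 - 5 = 3
Since det(O) ≠ 0, rank(O) = 2 and the system is completely observable.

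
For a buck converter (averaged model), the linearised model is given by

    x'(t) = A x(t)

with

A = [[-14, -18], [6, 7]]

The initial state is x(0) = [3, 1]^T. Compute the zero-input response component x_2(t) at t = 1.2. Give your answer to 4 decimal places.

det(sI - A) = s^2 - (tr A)s + det A, with tr A = (-14) + 7 = -7 and det A = (-14)·7 - (-18)·6 = -98 - (-108) = 10.
So p(s) = det(sI - A) = s^2 + 7s + 10.
Factor s^2 + 7s + 10: two numbers with sum -7 and product 10 are -2 and -5, so s^2 + 7s + 10 = (s + 2)(s + 5).
Hence p(s) = (s + 2) (s + 5), with roots -5, -2.
The eigenvalues -5, -2 are distinct and real, so A is diagonalisable and x(t) = e^{At} x(0) = V diag(e^{λ_i t}) V^{-1} x(0), where the columns of V are the eigenvectors.
λ = -5: A - (-5)I = [[-9, -18], [6, 12]]. Row 1 gives (-9)·v1 + (-18)·v2 = 0, so take v_1 = [2, -1]^T.
λ = -2: A - (-2)I = [[-12, -18], [6, 9]]. Row 1 gives (-12)·v1 + (-18)·v2 = 0, so take v_2 = [3, -2]^T.
V = [v_1 v_2] = [[2, 3], [-1, -2]] has det V = -1, so V^{-1} = adj(V)/det V = [[2, 3], [-1, -2]].
Modal coordinates z(0) = V^{-1} x(0): 2·3 + 3·1 = 9; (-1)·3 + (-2)·1 = -5; so z(0) = [9, -5]^T.
x_2(t) = Σ_i (v_i)_2 · z_i(0) · e^{λ_i t} (row 2 of V times the modal terms).
x_2(1.2) = (-1)·9·e^{-5·1.2} + (-2)·(-5)·e^{-2·1.2} = (-9)·0.002479 + 10·0.090718 = 0.8849.

0.8849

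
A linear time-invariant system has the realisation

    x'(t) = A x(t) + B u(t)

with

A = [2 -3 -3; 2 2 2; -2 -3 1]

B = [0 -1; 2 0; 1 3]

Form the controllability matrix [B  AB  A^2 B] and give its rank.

AB = [[-9, -11], [6, 4], [-5, 5]]
A^2B = [[-21, -49], [-16, -4], [-5, 15]]
Controllability matrix C = [B  AB  A^2B] = [[0, -1, -9, -11, -21, -49], [2, 0, 6, 4, -16, -4], [1, 3, -5, 5, -5, 15]]
Take the 3×3 submatrix of C formed by columns 1, 2, 3: [[0, -1, -9], [2, 0, 6], [1, 3, -5]]. Its determinant is 0·(0·(-5) - 6·3) - (-1)·(2·(-5) - 6·1) + (-9)·(2·3 - 0·1) = 0·(-18) - (-1)·(-16) + (-9)·6 = -70 ≠ 0.
So rank(C) ≥ 3; since C has 3 rows, rank(C) = 3.
rank(C) = 3 = n, so the pair (A, B) is completely controllable.

3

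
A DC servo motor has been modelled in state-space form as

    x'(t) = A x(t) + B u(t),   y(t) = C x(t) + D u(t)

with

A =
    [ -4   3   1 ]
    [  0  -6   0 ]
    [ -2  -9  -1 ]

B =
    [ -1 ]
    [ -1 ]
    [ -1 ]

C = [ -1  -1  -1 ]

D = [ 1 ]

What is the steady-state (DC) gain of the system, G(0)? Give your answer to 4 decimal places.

G(0) = C(-A)^{-1}B + D = -C A^{-1} B + D.
det A = -36, so A^{-1} = (1/-36)·adj(A) = [[-1/6, 1/6, -1/6], [0, -1/6, 0], [1/3, 7/6, -2/3]]
A^{-1} B = [1/6, 1/6, -5/6]^T
C A^{-1} B = 1/2
G(0) = D - C A^{-1} B = 1 - (1/2) = 1/2 ≈ 0.5000

0.5000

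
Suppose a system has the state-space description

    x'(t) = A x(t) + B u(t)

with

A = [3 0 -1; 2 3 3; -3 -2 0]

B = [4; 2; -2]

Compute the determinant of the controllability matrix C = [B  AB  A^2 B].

-1016

AB = [[14], [8], [-16]]
A^2B = [[58], [4], [-58]]
Controllability matrix C = [B  AB  A^2B] = [[4, 14, 58], [2, 8, 4], [-2, -16, -58]]
Expanding along the first row, det(C) = 4·(8·(-58) - 4·(-16)) - 14·(2·(-58) - 4·(-2)) + 58·(2·(-16) - 8·(-2)) = 4·(-400) - 14·(-108) + 58·(-16) = -1016
Since det(C) ≠ 0, rank(C) = 3 and the system is completely controllable.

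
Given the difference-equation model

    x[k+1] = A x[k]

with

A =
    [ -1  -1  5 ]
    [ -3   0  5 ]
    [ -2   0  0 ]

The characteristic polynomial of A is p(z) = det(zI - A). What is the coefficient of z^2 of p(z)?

Expand det(zI - A) for the 3×3 matrix.
p(z) = z^3 + z^2 + 7z - 10.
(Check: constant term = det(-A) = (-1)^3 det A = -10; coefficient of z^2 = -tr A = 1.)
The coefficient of z^2 is 1.

1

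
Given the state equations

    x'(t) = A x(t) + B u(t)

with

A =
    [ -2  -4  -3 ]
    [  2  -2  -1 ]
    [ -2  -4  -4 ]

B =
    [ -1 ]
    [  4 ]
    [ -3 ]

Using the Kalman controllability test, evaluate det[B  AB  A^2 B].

AB = [[-5], [-7], [-2]]
A^2B = [[44], [6], [46]]
Controllability matrix C = [B  AB  A^2B] = [[-1, -5, 44], [4, -7, 6], [-3, -2, 46]]
Expanding along the first row, det(C) = (-1)·((-7)·46 - 6·(-2)) - (-5)·(4·46 - 6·(-3)) + 44·(4·(-2) - (-7)·(-3)) = (-1)·(-310) - (-5)·202 + 44·(-29) = 44
Since det(C) ≠ 0, rank(C) = 3 and the system is completely controllable.

44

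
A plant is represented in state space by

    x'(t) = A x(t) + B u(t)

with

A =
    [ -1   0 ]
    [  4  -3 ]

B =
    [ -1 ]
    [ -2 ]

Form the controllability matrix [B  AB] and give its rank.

AB = [[1], [2]]
Controllability matrix C = [B  AB] = [[-1, 1], [-2, 2]]
Every column of C is a scalar multiple of column 1 = [-1, -2] (multipliers 1, -1), so the columns span a one-dimensional space.
C ≠ 0, hence rank(C) = 1.
rank(C) = 1 < n = 2, so the pair (A, B) is not completely controllable.

1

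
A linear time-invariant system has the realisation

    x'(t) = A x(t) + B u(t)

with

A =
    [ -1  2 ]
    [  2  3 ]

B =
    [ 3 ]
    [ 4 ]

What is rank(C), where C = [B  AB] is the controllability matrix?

AB = [[5], [18]]
Controllability matrix C = [B  AB] = [[3, 5], [4, 18]]
det(C) = 3·18 - 5·4 = 54 - 20 = 34 ≠ 0, so rank(C) = 2.
rank(C) = 2 = n, so the pair (A, B) is completely controllable.

2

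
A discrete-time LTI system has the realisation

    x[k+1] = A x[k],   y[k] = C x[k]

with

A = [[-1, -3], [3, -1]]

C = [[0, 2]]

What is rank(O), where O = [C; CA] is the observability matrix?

2

CA = [[6, -2]]
Observability matrix O = [C; CA] = [[0, 2], [6, -2]]
det(O) = 0·(-2) - 2·6 = 0 - 12 = -12 ≠ 0, so rank(O) = 2.
rank(O) = 2 = n, so the pair (A, C) is completely observable.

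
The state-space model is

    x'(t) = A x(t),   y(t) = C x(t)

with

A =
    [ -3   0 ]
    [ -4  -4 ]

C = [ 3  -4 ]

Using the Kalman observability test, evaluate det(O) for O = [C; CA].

76

CA = [[7, 16]]
Observability matrix O = [C; CA] = [[3, -4], [7, 16]]
det(O) = 3·16 - (-4)·7 = 48 - (-28) = 76
Since det(O) ≠ 0, rank(O) = 2 and the system is completely observable.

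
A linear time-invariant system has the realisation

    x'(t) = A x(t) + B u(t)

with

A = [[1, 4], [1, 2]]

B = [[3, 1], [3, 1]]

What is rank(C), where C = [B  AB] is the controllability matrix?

2

AB = [[15, 5], [9, 3]]
Controllability matrix C = [B  AB] = [[3, 1, 15, 5], [3, 1, 9, 3]]
Take the 2×2 submatrix of C formed by columns 1, 3: [[3, 15], [3, 9]]. Its determinant is 3·9 - 15·3 = 27 - 45 = -18 ≠ 0.
So rank(C) ≥ 2; since C has 2 rows, rank(C) = 2.
rank(C) = 2 = n, so the pair (A, B) is completely controllable.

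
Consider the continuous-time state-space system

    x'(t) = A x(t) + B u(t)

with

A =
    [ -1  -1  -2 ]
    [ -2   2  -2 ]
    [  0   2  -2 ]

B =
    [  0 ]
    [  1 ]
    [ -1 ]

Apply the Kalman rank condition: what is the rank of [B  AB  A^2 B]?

3

AB = [[1], [4], [4]]
A^2B = [[-13], [-2], [0]]
Controllability matrix C = [B  AB  A^2B] = [[0, 1, -13], [1, 4, -2], [-1, 4, 0]]
det(C) = 0·(4·0 - (-2)·4) - 1·(1·0 - (-2)·(-1)) + (-13)·(1·4 - 4·(-1)) = 0·8 - 1·(-2) + (-13)·8 = -102 ≠ 0, so rank(C) = 3.
rank(C) = 3 = n, so the pair (A, B) is completely controllable.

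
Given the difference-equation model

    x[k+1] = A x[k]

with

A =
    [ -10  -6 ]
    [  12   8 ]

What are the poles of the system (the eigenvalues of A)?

det(zI - A) = z^2 - (tr A)z + det A, with tr A = (-10) + 8 = -2 and det A = (-10)·8 - (-6)·12 = -80 - (-72) = -8.
So p(z) = det(zI - A) = z^2 + 2z - 8.
Factor z^2 + 2z - 8: two numbers with sum -2 and product -8 are 2 and -4, so z^2 + 2z - 8 = (z - 2)(z + 4).
Hence p(z) = (z - 2) (z + 4), with roots -4, 2.

-4, 2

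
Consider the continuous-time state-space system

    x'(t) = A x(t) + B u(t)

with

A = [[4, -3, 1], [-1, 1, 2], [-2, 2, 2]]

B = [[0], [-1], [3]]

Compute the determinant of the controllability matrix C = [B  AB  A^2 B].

-85

AB = [[6], [5], [4]]
A^2B = [[13], [7], [6]]
Controllability matrix C = [B  AB  A^2B] = [[0, 6, 13], [-1, 5, 7], [3, 4, 6]]
Expanding along the first row, det(C) = 0·(5·6 - 7·4) - 6·((-1)·6 - 7·3) + 13·((-1)·4 - 5·3) = 0·2 - 6·(-27) + 13·(-19) = -85
Since det(C) ≠ 0, rank(C) = 3 and the system is completely controllable.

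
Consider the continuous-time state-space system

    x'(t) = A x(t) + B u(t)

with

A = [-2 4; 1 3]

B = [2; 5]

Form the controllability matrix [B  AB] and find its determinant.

AB = [[16], [17]]
Controllability matrix C = [B  AB] = [[2, 16], [5, 17]]
det(C) = 2·17 - 16·5 = 34 - 80 = -46
Since det(C) ≠ 0, rank(C) = 2 and the system is completely controllable.

-46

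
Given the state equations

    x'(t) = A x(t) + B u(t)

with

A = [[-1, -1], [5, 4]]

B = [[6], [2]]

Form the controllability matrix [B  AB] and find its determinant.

AB = [[-8], [38]]
Controllability matrix C = [B  AB] = [[6, -8], [2, 38]]
det(C) = 6·38 - (-8)·2 = 228 - (-16) = 244
Since det(C) ≠ 0, rank(C) = 2 and the system is completely controllable.

244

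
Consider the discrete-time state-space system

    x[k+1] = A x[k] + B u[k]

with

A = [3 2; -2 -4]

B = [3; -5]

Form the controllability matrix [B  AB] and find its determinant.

AB = [[-1], [14]]
Controllability matrix C = [B  AB] = [[3, -1], [-5, 14]]
det(C) = 3·14 - (-1)·(-5) = 42 - 5 = 37
Since det(C) ≠ 0, rank(C) = 2 and the system is completely controllable.

37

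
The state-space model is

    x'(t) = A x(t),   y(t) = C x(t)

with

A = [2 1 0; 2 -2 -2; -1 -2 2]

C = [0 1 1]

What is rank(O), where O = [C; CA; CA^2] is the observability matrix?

CA = [[1, -4, 0]]
CA^2 = [[-6, 9, 8]]
Observability matrix O = [C; CA; CA^2] = [[0, 1, 1], [1, -4, 0], [-6, 9, 8]]
det(O) = 0·((-4)·8 - 0·9) - 1·(1·8 - 0·(-6)) + 1·(1·9 - (-4)·(-6)) = 0·(-32) - 1·8 + 1·(-15) = -23 ≠ 0, so rank(O) = 3.
rank(O) = 3 = n, so the pair (A, C) is completely observable.

3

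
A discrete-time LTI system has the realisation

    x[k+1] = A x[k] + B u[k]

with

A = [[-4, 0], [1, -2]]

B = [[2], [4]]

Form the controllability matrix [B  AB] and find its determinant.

20

AB = [[-8], [-6]]
Controllability matrix C = [B  AB] = [[2, -8], [4, -6]]
det(C) = 2·(-6) - (-8)·4 = -12 - (-32) = 20
Since det(C) ≠ 0, rank(C) = 2 and the system is completely controllable.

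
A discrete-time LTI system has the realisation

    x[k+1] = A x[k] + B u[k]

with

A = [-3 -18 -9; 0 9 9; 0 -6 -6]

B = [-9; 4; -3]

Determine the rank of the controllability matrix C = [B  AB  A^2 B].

2

AB = [[-18], [9], [-6]]
A^2B = [[-54], [27], [-18]]
Controllability matrix C = [B  AB  A^2B] = [[-9, -18, -54], [4, 9, 27], [-3, -6, -18]]
The rows r1, r2, r3 of C are linearly dependent: -r1 + 3·r3 = 0 (check each entry), so rank(C) ≤ 2.
The 2×2 minor from rows 1, 2, columns 1, 2 is (-9)·9 - (-18)·4 = -81 - (-72) = -9 ≠ 0, so rank(C) = 2.
rank(C) = 2 < n = 3, so the pair (A, B) is not completely controllable.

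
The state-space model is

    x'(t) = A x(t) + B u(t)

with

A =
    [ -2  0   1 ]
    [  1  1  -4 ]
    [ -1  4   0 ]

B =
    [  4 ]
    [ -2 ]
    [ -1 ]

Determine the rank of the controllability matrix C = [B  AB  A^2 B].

AB = [[-9], [6], [-12]]
A^2B = [[6], [45], [33]]
Controllability matrix C = [B  AB  A^2B] = [[4, -9, 6], [-2, 6, 45], [-1, -12, 33]]
det(C) = 4·(6·33 - 45·(-12)) - (-9)·((-2)·33 - 45·(-1)) + 6·((-2)·(-12) - 6·(-1)) = 4·738 - (-9)·(-21) + 6·30 = 2943 ≠ 0, so rank(C) = 3.
rank(C) = 3 = n, so the pair (A, B) is completely controllable.

3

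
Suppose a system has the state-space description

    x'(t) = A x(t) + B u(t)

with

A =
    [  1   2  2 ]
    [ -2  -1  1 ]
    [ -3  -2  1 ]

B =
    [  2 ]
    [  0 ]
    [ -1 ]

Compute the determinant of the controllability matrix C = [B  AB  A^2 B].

AB = [[0], [-5], [-7]]
A^2B = [[-24], [-2], [3]]
Controllability matrix C = [B  AB  A^2B] = [[2, 0, -24], [0, -5, -2], [-1, -7, 3]]
Expanding along the first row, det(C) = 2·((-5)·3 - (-2)·(-7)) - 0·(0·3 - (-2)·(-1)) + (-24)·(0·(-7) - (-5)·(-1)) = 2·(-29) - 0·(-2) + (-24)·(-5) = 62
Since det(C) ≠ 0, rank(C) = 3 and the system is completely controllable.

62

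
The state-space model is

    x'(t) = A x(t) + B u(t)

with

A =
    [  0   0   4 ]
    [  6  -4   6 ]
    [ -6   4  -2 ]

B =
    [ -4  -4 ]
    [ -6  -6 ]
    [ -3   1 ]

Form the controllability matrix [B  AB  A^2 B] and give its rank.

AB = [[-12, 4], [-18, 6], [6, -2]]
A^2B = [[24, -8], [36, -12], [-12, 4]]
Controllability matrix C = [B  AB  A^2B] = [[-4, -4, -12, 4, 24, -8], [-6, -6, -18, 6, 36, -12], [-3, 1, 6, -2, -12, 4]]
The rows r1, r2, r3 of C are linearly dependent: -3·r1 + 2·r2 = 0 (check each entry), so rank(C) ≤ 2.
The 2×2 minor from rows 1, 3, columns 1, 2 is (-4)·1 - (-4)·(-3) = -4 - 12 = -16 ≠ 0, so rank(C) = 2.
rank(C) = 2 < n = 3, so the pair (A, B) is not completely controllable.

2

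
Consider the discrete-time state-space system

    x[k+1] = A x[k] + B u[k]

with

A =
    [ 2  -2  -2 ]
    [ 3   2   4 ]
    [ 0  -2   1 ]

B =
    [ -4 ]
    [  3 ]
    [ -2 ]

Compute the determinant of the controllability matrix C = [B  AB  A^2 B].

AB = [[-10], [-14], [-8]]
A^2B = [[24], [-90], [20]]
Controllability matrix C = [B  AB  A^2B] = [[-4, -10, 24], [3, -14, -90], [-2, -8, 20]]
Expanding along the first row, det(C) = (-4)·((-14)·20 - (-90)·(-8)) - (-10)·(3·20 - (-90)·(-2)) + 24·(3·(-8) - (-14)·(-2)) = (-4)·(-1000) - (-10)·(-120) + 24·(-52) = 1552
Since det(C) ≠ 0, rank(C) = 3 and the system is completely controllable.

1552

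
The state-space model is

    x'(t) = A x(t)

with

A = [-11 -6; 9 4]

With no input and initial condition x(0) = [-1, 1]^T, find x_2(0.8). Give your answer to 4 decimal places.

det(sI - A) = s^2 - (tr A)s + det A, with tr A = (-11) + 4 = -7 and det A = (-11)·4 - (-6)·9 = -44 - (-54) = 10.
So p(s) = det(sI - A) = s^2 + 7s + 10.
Factor s^2 + 7s + 10: two numbers with sum -7 and product 10 are -2 and -5, so s^2 + 7s + 10 = (s + 2)(s + 5).
Hence p(s) = (s + 2) (s + 5), with roots -5, -2.
The eigenvalues -5, -2 are distinct and real, so A is diagonalisable and x(t) = e^{At} x(0) = V diag(e^{λ_i t}) V^{-1} x(0), where the columns of V are the eigenvectors.
λ = -5: A - (-5)I = [[-6, -6], [9, 9]]. Row 1 gives (-6)·v1 + (-6)·v2 = 0, so take v_1 = [1, -1]^T.
λ = -2: A - (-2)I = [[-9, -6], [9, 6]]. Row 1 gives (-9)·v1 + (-6)·v2 = 0, so take v_2 = [-2, 3]^T.
V = [v_1 v_2] = [[1, -2], [-1, 3]] has det V = 1, so V^{-1} = adj(V)/det V = [[3, 2], [1, 1]].
Modal coordinates z(0) = V^{-1} x(0): 3·(-1) + 2·1 = -1; 1·(-1) + 1·1 = 0; so z(0) = [-1, 0]^T.
x_2(t) = Σ_i (v_i)_2 · z_i(0) · e^{λ_i t} (row 2 of V times the modal terms).
x_2(0.8) = (-1)·(-1)·e^{-5·0.8} + 3·0·e^{-2·0.8} = 1·0.018316 + 0·0.201897 = 0.0183.

0.0183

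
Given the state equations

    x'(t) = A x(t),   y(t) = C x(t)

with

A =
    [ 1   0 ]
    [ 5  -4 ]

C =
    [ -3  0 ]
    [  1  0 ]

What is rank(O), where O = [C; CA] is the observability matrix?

1

CA = [[-3, 0], [1, 0]]
Observability matrix O = [C; CA] = [[-3, 0], [1, 0], [-3, 0], [1, 0]]
Every row of O is a scalar multiple of row 1 = [-3, 0] (multipliers 1, -1/3, 1, -1/3), so the rows span a one-dimensional space.
O ≠ 0, hence rank(O) = 1.
rank(O) = 1 < n = 2, so the pair (A, C) is not completely observable.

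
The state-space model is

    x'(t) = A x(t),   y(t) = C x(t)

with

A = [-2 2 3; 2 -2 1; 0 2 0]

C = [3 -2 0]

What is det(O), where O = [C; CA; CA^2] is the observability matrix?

CA = [[-10, 10, 7]]
CA^2 = [[40, -26, -20]]
Observability matrix O = [C; CA; CA^2] = [[3, -2, 0], [-10, 10, 7], [40, -26, -20]]
Expanding along the first row, det(O) = 3·(10·(-20) - 7·(-26)) - (-2)·((-10)·(-20) - 7·40) + 0·((-10)·(-26) - 10·40) = 3·(-18) - (-2)·(-80) + 0·(-140) = -214
Since det(O) ≠ 0, rank(O) = 3 and the system is completely observable.

-214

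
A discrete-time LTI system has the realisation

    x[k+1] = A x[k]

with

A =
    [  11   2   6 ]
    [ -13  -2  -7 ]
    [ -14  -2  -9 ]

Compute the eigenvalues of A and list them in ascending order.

-3, 1, 2

det(zI - A) = z^3 - (tr A)z^2 + (M11 + M22 + M33)z - det A, where Mii is the 2×2 principal minor of A obtained by deleting row i and column i.
tr A = 11 + (-2) + (-9) = 0; M11 = (-2)·(-9) - (-7)·(-2) = 18 - 14 = 4; M22 = 11·(-9) - 6·(-14) = -99 - (-84) = -15; M33 = 11·(-2) - 2·(-13) = -22 - (-26) = 4; sum of minors = -7.
det A = 11·((-2)·(-9) - (-7)·(-2)) - 2·((-13)·(-9) - (-7)·(-14)) + 6·((-13)·(-2) - (-2)·(-14)) = 11·4 - 2·19 + 6·(-2) = -6.
So p(z) = det(zI - A) = z^3 - 7z + 6.
Rational-root test: any integer root divides 6. Testing small divisors, z = 1 works: p(1) = 1 + 0 + (-7) + 6 = 0, so (z - 1) is a factor.
Dividing, p(z) = (z - 1)(z^2 + z - 6).
Factor z^2 + z - 6: two numbers with sum -1 and product -6 are 2 and -3, so z^2 + z - 6 = (z - 2)(z + 3).
Hence p(z) = (z - 2) (z - 1) (z + 3), with roots -3, 1, 2.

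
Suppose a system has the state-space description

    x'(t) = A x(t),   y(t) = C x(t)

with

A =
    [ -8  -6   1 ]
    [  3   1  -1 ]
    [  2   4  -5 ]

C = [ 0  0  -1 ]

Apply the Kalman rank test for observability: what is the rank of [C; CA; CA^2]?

2

CA = [[-2, -4, 5]]
CA^2 = [[14, 28, -23]]
Observability matrix O = [C; CA; CA^2] = [[0, 0, -1], [-2, -4, 5], [14, 28, -23]]
The columns c1, c2, c3 of O are linearly dependent: -2·c1 + c2 = 0 (check each entry), so rank(O) ≤ 2.
The 2×2 minor from rows 1, 2, columns 1, 3 is 0·5 - (-1)·(-2) = 0 - 2 = -2 ≠ 0, so rank(O) = 2.
rank(O) = 2 < n = 3, so the pair (A, C) is not completely observable.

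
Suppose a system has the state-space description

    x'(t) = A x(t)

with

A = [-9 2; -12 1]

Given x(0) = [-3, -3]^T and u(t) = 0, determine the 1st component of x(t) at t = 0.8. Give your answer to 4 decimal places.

det(sI - A) = s^2 - (tr A)s + det A, with tr A = (-9) + 1 = -8 and det A = (-9)·1 - 2·(-12) = -9 - (-24) = 15.
So p(s) = det(sI - A) = s^2 + 8s + 15.
Factor s^2 + 8s + 15: two numbers with sum -8 and product 15 are -3 and -5, so s^2 + 8s + 15 = (s + 3)(s + 5).
Hence p(s) = (s + 3) (s + 5), with roots -5, -3.
The eigenvalues -5, -3 are distinct and real, so A is diagonalisable and x(t) = e^{At} x(0) = V diag(e^{λ_i t}) V^{-1} x(0), where the columns of V are the eigenvectors.
λ = -5: A - (-5)I = [[-4, 2], [-12, 6]]. Row 1 gives (-4)·v1 + 2·v2 = 0, so take v_1 = [1, 2]^T.
λ = -3: A - (-3)I = [[-6, 2], [-12, 4]]. Row 1 gives (-6)·v1 + 2·v2 = 0, so take v_2 = [-1, -3]^T.
V = [v_1 v_2] = [[1, -1], [2, -3]] has det V = -1, so V^{-1} = adj(V)/det V = [[3, -1], [2, -1]].
Modal coordinates z(0) = V^{-1} x(0): 3·(-3) + (-1)·(-3) = -6; 2·(-3) + (-1)·(-3) = -3; so z(0) = [-6, -3]^T.
x_1(t) = Σ_i (v_i)_1 · z_i(0) · e^{λ_i t} (row 1 of V times the modal terms).
x_1(0.8) = 1·(-6)·e^{-5·0.8} + (-1)·(-3)·e^{-3·0.8} = (-6)·0.018316 + 3·0.090718 = 0.1623.

0.1623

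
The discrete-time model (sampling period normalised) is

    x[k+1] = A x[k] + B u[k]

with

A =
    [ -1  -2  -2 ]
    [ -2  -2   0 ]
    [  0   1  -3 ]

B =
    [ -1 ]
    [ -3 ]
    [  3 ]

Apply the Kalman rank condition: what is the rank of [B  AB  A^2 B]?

AB = [[1], [8], [-12]]
A^2B = [[7], [-18], [44]]
Controllability matrix C = [B  AB  A^2B] = [[-1, 1, 7], [-3, 8, -18], [3, -12, 44]]
det(C) = (-1)·(8·44 - (-18)·(-12)) - 1·((-3)·44 - (-18)·3) + 7·((-3)·(-12) - 8·3) = (-1)·136 - 1·(-78) + 7·12 = 26 ≠ 0, so rank(C) = 3.
rank(C) = 3 = n, so the pair (A, B) is completely controllable.

3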